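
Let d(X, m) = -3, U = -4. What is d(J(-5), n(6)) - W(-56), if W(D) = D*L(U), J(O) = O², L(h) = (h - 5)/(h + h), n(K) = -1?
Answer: 60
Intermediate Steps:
L(h) = (-5 + h)/(2*h) (L(h) = (-5 + h)/((2*h)) = (-5 + h)*(1/(2*h)) = (-5 + h)/(2*h))
W(D) = 9*D/8 (W(D) = D*((½)*(-5 - 4)/(-4)) = D*((½)*(-¼)*(-9)) = D*(9/8) = 9*D/8)
d(J(-5), n(6)) - W(-56) = -3 - 9*(-56)/8 = -3 - 1*(-63) = -3 + 63 = 60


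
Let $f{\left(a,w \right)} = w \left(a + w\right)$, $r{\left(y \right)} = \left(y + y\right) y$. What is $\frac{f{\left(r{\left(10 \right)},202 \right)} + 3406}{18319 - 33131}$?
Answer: $- \frac{42305}{7406} \approx -5.7123$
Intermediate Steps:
$r{\left(y \right)} = 2 y^{2}$ ($r{\left(y \right)} = 2 y y = 2 y^{2}$)
$\frac{f{\left(r{\left(10 \right)},202 \right)} + 3406}{18319 - 33131} = \frac{202 \left(2 \cdot 10^{2} + 202\right) + 3406}{18319 - 33131} = \frac{202 \left(2 \cdot 100 + 202\right) + 3406}{-14812} = \left(202 \left(200 + 202\right) + 3406\right) \left(- \frac{1}{14812}\right) = \left(202 \cdot 402 + 3406\right) \left(- \frac{1}{14812}\right) = \left(81204 + 3406\right) \left(- \frac{1}{14812}\right) = 84610 \left(- \frac{1}{14812}\right) = - \frac{42305}{7406}$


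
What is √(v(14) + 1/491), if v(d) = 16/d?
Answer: √13524595/3437 ≈ 1.0700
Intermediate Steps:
√(v(14) + 1/491) = √(16/14 + 1/491) = √(16*(1/14) + 1/491) = √(8/7 + 1/491) = √(3935/3437) = √13524595/3437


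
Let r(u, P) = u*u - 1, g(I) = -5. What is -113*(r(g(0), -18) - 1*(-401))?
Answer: -48025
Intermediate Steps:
r(u, P) = -1 + u² (r(u, P) = u² - 1 = -1 + u²)
-113*(r(g(0), -18) - 1*(-401)) = -113*((-1 + (-5)²) - 1*(-401)) = -113*((-1 + 25) + 401) = -113*(24 + 401) = -113*425 = -48025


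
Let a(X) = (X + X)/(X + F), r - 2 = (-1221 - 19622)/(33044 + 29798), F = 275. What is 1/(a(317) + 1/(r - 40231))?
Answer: 748315131656/801386455305 ≈ 0.93378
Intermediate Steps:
r = 104841/62842 (r = 2 + (-1221 - 19622)/(33044 + 29798) = 2 - 20843/62842 = 104841/62842 ≈ 1.6683)
a(X) = 2*X/(275 + X) (a(X) = (X + X)/(X + 275) = (2*X)/(275 + X) = 2*X/(275 + X))
1/(a(317) + 1/(r - 40231)) = 1/(2*317/(275 + 317) + 1/(104841/62842 - 40231)) = 1/(2*317/592 + 1/(-2528091661/62842)) = 1/(2*317*(1/592) - 62842/2528091661) = 1/(317/296 - 62842/2528091661) = 1/(801386455305/748315131656) = 748315131656/801386455305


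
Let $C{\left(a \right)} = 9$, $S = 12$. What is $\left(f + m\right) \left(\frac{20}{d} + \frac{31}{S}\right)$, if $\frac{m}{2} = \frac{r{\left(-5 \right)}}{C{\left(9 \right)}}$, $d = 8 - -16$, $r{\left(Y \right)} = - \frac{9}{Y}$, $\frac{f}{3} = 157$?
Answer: $\frac{96637}{60} \approx 1610.6$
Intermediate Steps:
$f = 471$ ($f = 3 \cdot 157 = 471$)
$d = 24$ ($d = 8 + 16 = 24$)
$m = \frac{2}{5}$ ($m = 2 \frac{\left(-9\right) \frac{1}{-5}}{9} = 2 \left(-9\right) \left(- \frac{1}{5}\right) \frac{1}{9} = 2 \cdot \frac{9}{5} \cdot \frac{1}{9} = 2 \cdot \frac{1}{5} = \frac{2}{5} \approx 0.4$)
$\left(f + m\right) \left(\frac{20}{d} + \frac{31}{S}\right) = \left(471 + \frac{2}{5}\right) \left(\frac{20}{24} + \frac{31}{12}\right) = \frac{2357 \left(20 \cdot \frac{1}{24} + 31 \cdot \frac{1}{12}\right)}{5} = \frac{2357 \left(\frac{5}{6} + \frac{31}{12}\right)}{5} = \frac{2357}{5} \cdot \frac{41}{12} = \frac{96637}{60}$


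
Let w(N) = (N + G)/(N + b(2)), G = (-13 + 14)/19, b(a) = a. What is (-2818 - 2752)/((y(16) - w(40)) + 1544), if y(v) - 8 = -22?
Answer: -4444860/1220179 ≈ -3.6428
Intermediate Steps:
G = 1/19 (G = 1*(1/19) = 1/19 ≈ 0.052632)
y(v) = -14 (y(v) = 8 - 22 = -14)
w(N) = (1/19 + N)/(2 + N) (w(N) = (N + 1/19)/(N + 2) = (1/19 + N)/(2 + N))
(-2818 - 2752)/((y(16) - w(40)) + 1544) = (-2818 - 2752)/((-14 - (1/19 + 40)/(2 + 40)) + 1544) = -5570/((-14 - 761/(42*19)) + 1544) = -5570/((-14 - 1*761/798) + 1544) = -5570/((-14 - 761/798) + 1544) = -5570/(-11933/798 + 1544) = -5570/1220179/798 = -5570*798/1220179 = -4444860/1220179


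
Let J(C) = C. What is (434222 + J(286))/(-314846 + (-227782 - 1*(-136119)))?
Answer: -144836/135503 ≈ -1.0689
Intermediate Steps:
(434222 + J(286))/(-314846 + (-227782 - 1*(-136119))) = (434222 + 286)/(-314846 + (-227782 - 1*(-136119))) = 434508/(-314846 + (-227782 + 136119)) = 434508/(-314846 - 91663) = 434508/(-406509) = 434508*(-1/406509) = -144836/135503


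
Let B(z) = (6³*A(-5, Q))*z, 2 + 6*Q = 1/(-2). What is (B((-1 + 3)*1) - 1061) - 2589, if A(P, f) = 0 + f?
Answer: -3830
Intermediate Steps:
Q = -5/12 (Q = -⅓ + (⅙)/(-2) = -⅓ + (⅙)*(-½) = -⅓ - 1/12 = -5/12 ≈ -0.41667)
A(P, f) = f
B(z) = -90*z (B(z) = (6³*(-5/12))*z = (216*(-5/12))*z = -90*z)
(B((-1 + 3)*1) - 1061) - 2589 = (-90*(-1 + 3) - 1061) - 2589 = (-180 - 1061) - 2589 = -1241 - 2589 = -3830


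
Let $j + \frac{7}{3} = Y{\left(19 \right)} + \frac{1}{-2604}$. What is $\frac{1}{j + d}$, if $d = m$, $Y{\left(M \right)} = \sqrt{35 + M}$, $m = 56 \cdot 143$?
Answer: $\frac{54284950020}{434586827865961} - \frac{20342448 \sqrt{6}}{434586827865961} \approx 0.0001248$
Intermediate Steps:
$m = 8008$
$d = 8008$
$j = - \frac{6077}{2604} + 3 \sqrt{6}$ ($j = - \frac{7}{3} + \left(\sqrt{35 + 19} + \frac{1}{-2604}\right) = - \frac{7}{3} - \left(\frac{1}{2604} - \sqrt{54}\right) = - \frac{7}{3} - \left(\frac{1}{2604} - 3 \sqrt{6}\right) = - \frac{6077}{2604} + 3 \sqrt{6} \approx 5.0148$)
$\frac{1}{j + d} = \frac{1}{\left(- \frac{6077}{2604} + 3 \sqrt{6}\right) + 8008} = \frac{1}{\frac{20846755}{2604} + 3 \sqrt{6}}$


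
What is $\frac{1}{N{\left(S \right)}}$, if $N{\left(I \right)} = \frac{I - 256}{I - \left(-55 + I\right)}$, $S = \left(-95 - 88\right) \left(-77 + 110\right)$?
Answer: $- \frac{11}{1259} \approx -0.0087371$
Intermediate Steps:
$S = -6039$ ($S = \left(-183\right) 33 = -6039$)
$N{\left(I \right)} = - \frac{256}{55} + \frac{I}{55}$ ($N{\left(I \right)} = \frac{-256 + I}{55} = \left(-256 + I\right) \frac{1}{55} = - \frac{256}{55} + \frac{I}{55}$)
$\frac{1}{N{\left(S \right)}} = \frac{1}{- \frac{256}{55} + \frac{1}{55} \left(-6039\right)} = \frac{1}{- \frac{256}{55} - \frac{549}{5}} = \frac{1}{- \frac{1259}{11}} = - \frac{11}{1259}$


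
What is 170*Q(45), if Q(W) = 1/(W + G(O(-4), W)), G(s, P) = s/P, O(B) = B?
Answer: 7650/2021 ≈ 3.7853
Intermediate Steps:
Q(W) = 1/(W - 4/W)
170*Q(45) = 170*(45/(-4 + 45²)) = 170*(45/(-4 + 2025)) = 170*(45/2021) = 7650/2021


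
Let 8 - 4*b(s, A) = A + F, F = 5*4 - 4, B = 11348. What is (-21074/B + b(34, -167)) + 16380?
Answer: 186310249/11348 ≈ 16418.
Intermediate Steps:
F = 16 (F = 20 - 4 = 16)
b(s, A) = -2 - A/4 (b(s, A) = 2 - (A + 16)/4 = 2 - (16 + A)/4 = 2 + (-4 - A/4) = -2 - A/4)
(-21074/B + b(34, -167)) + 16380 = (-21074/11348 + (-2 - ¼*(-167))) + 16380 = (-21074*1/11348 + (-2 + 167/4)) + 16380 = (-10537/5674 + 159/4) + 16380 = 430009/11348 + 16380 = 186310249/11348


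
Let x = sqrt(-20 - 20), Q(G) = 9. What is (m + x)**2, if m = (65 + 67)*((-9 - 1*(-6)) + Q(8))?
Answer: 627224 + 3168*I*sqrt(10) ≈ 6.2722e+5 + 10018.0*I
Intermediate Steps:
x = 2*I*sqrt(10) (x = sqrt(-40) = 2*I*sqrt(10) ≈ 6.3246*I)
m = 792 (m = (65 + 67)*((-9 - 1*(-6)) + 9) = 132*((-9 + 6) + 9) = 132*(-3 + 9) = 132*6 = 792)
(m + x)**2 = (792 + 2*I*sqrt(10))**2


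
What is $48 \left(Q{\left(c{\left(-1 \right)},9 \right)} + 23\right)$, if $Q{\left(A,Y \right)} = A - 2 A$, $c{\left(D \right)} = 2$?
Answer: $1008$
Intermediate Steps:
$Q{\left(A,Y \right)} = - A$
$48 \left(Q{\left(c{\left(-1 \right)},9 \right)} + 23\right) = 48 \left(\left(-1\right) 2 + 23\right) = 48 \left(-2 + 23\right) = 48 \cdot 21 = 1008$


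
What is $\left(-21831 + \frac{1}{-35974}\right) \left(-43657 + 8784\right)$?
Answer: $\frac{27387454578835}{35974} \approx 7.6131 \cdot 10^{8}$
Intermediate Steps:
$\left(-21831 + \frac{1}{-35974}\right) \left(-43657 + 8784\right) = \left(-21831 - \frac{1}{35974}\right) \left(-34873\right) = \left(- \frac{785348395}{35974}\right) \left(-34873\right) = \frac{27387454578835}{35974}$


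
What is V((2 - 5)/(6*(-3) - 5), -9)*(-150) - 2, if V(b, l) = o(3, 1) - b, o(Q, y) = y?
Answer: -3046/23 ≈ -132.43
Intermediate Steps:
V(b, l) = 1 - b
V((2 - 5)/(6*(-3) - 5), -9)*(-150) - 2 = (1 - (2 - 5)/(6*(-3) - 5))*(-150) - 2 = (1 - (-3)/(-18 - 5))*(-150) - 2 = (1 - (-3)/(-23))*(-150) - 2 = (1 - (-3)*(-1)/23)*(-150) - 2 = (1 - 1*3/23)*(-150) - 2 = (1 - 3/23)*(-150) - 2 = (20/23)*(-150) - 2 = -3000/23 - 2 = -3046/23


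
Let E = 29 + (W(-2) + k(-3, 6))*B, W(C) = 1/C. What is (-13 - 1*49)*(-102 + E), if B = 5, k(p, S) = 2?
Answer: 4061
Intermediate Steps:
E = 73/2 (E = 29 + (1/(-2) + 2)*5 = 29 + (-½ + 2)*5 = 29 + (3/2)*5 = 29 + 15/2 = 73/2 ≈ 36.500)
(-13 - 1*49)*(-102 + E) = (-13 - 1*49)*(-102 + 73/2) = (-13 - 49)*(-131/2) = -62*(-131/2) = 4061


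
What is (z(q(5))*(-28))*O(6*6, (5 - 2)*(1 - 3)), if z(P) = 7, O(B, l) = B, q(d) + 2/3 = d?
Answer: -7056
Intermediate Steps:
q(d) = -⅔ + d
(z(q(5))*(-28))*O(6*6, (5 - 2)*(1 - 3)) = (7*(-28))*(6*6) = -196*36 = -7056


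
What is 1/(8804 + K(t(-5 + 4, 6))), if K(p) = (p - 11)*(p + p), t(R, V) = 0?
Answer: 1/8804 ≈ 0.00011358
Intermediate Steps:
K(p) = 2*p*(-11 + p) (K(p) = (-11 + p)*(2*p) = 2*p*(-11 + p))
1/(8804 + K(t(-5 + 4, 6))) = 1/(8804 + 2*0*(-11 + 0)) = 1/(8804 + 2*0*(-11)) = 1/(8804 + 0) = 1/8804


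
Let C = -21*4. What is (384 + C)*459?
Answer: 137700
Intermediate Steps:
C = -84
(384 + C)*459 = (384 - 84)*459 = 300*459 = 137700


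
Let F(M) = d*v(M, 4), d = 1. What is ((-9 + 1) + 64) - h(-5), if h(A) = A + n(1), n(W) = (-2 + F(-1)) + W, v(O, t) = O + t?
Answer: 59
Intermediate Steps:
F(M) = 4 + M (F(M) = 1*(M + 4) = 1*(4 + M) = 4 + M)
n(W) = 1 + W (n(W) = (-2 + (4 - 1)) + W = (-2 + 3) + W = 1 + W)
h(A) = 2 + A (h(A) = A + (1 + 1) = A + 2 = 2 + A)
((-9 + 1) + 64) - h(-5) = ((-9 + 1) + 64) - (2 - 5) = (-8 + 64) - 1*(-3) = 56 + 3 = 59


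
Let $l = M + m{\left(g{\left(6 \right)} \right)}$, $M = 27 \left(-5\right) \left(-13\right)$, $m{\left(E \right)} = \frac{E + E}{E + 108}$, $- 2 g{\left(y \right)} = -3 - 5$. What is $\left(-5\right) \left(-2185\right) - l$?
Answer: $\frac{128379}{14} \approx 9169.9$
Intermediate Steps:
$g{\left(y \right)} = 4$ ($g{\left(y \right)} = - \frac{-3 - 5}{2} = \left(- \frac{1}{2}\right) \left(-8\right) = 4$)
$m{\left(E \right)} = \frac{2 E}{108 + E}$
$M = 1755$ ($M = \left(-135\right) \left(-13\right) = 1755$)
$l = \frac{24571}{14}$ ($l = 1755 + 2 \cdot 4 \frac{1}{108 + 4} = 1755 + 2 \cdot 4 \cdot \frac{1}{112} = 1755 + \frac{1}{14} = \frac{24571}{14} \approx 1755.1$)
$\left(-5\right) \left(-2185\right) - l = \left(-5\right) \left(-2185\right) - \frac{24571}{14} = 10925 - \frac{24571}{14} = \frac{128379}{14}$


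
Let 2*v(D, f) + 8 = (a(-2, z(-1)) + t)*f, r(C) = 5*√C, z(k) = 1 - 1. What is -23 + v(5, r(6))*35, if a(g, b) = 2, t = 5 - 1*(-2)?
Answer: -163 + 1575*√6/2 ≈ 1766.0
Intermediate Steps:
z(k) = 0
t = 7 (t = 5 + 2 = 7)
v(D, f) = -4 + 9*f/2 (v(D, f) = -4 + ((2 + 7)*f)/2 = -4 + (9*f)/2 = -4 + 9*f/2)
-23 + v(5, r(6))*35 = -23 + (-4 + 9*(5*√6)/2)*35 = -23 + (-4 + 45*√6/2)*35 = -23 + (-140 + 1575*√6/2) = -163 + 1575*√6/2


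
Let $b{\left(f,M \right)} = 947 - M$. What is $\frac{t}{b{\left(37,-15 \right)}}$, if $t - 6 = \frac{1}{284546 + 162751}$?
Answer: $\frac{2683783}{430299714} \approx 0.006237$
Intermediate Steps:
$t = \frac{2683783}{447297}$ ($t = 6 + \frac{1}{284546 + 162751} = 6 + \frac{1}{447297} = \frac{2683783}{447297} \approx 6.0$)
$\frac{t}{b{\left(37,-15 \right)}} = \frac{2683783}{447297 \left(947 - -15\right)} = \frac{2683783}{447297 \left(947 + 15\right)} = \frac{2683783}{447297 \cdot 962} = \frac{2683783}{447297} \cdot \frac{1}{962} = \frac{2683783}{430299714}$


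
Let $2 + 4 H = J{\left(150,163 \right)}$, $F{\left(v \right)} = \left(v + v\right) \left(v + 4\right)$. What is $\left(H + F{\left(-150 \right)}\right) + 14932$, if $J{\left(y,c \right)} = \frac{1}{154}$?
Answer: $\frac{36178605}{616} \approx 58732.0$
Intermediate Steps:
$J{\left(y,c \right)} = \frac{1}{154}$
$F{\left(v \right)} = 2 v \left(4 + v\right)$
$H = - \frac{307}{616}$ ($H = - \frac{1}{2} + \frac{1}{4} \cdot \frac{1}{154} = - \frac{1}{2} + \frac{1}{616} = - \frac{307}{616} \approx -0.49838$)
$\left(H + F{\left(-150 \right)}\right) + 14932 = \left(- \frac{307}{616} + 2 \left(-150\right) \left(4 - 150\right)\right) + 14932 = \left(- \frac{307}{616} + 2 \left(-150\right) \left(-146\right)\right) + 14932 = \left(- \frac{307}{616} + 43800\right) + 14932 = \frac{26980493}{616} + 14932 = \frac{36178605}{616}$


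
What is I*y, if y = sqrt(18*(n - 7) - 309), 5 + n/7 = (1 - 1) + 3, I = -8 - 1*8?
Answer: -16*I*sqrt(687) ≈ -419.37*I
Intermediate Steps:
I = -16 (I = -8 - 8 = -16)
n = -14 (n = -35 + 7*((1 - 1) + 3) = -35 + 7*(0 + 3) = -35 + 7*3 = -35 + 21 = -14)
y = I*sqrt(687) (y = sqrt(18*(-14 - 7) - 309) = sqrt(18*(-21) - 309) = sqrt(-378 - 309) = sqrt(-687) = I*sqrt(687) ≈ 26.211*I)
I*y = -16*I*sqrt(687)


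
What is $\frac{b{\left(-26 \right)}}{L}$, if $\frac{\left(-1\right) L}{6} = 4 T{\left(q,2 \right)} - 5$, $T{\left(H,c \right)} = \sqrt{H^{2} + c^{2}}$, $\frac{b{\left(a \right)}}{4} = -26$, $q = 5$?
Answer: $\frac{260}{1317} + \frac{208 \sqrt{29}}{1317} \approx 1.0479$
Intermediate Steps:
$b{\left(a \right)} = -104$ ($b{\left(a \right)} = 4 \left(-26\right) = -104$)
$L = 30 - 24 \sqrt{29}$ ($L = - 6 \left(4 \sqrt{5^{2} + 2^{2}} - 5\right) = - 6 \left(4 \sqrt{25 + 4} - 5\right) = - 6 \left(4 \sqrt{29} - 5\right) = - 6 \left(-5 + 4 \sqrt{29}\right) = 30 - 24 \sqrt{29} \approx -99.244$)
$\frac{b{\left(-26 \right)}}{L} = - \frac{104}{30 - 24 \sqrt{29}}$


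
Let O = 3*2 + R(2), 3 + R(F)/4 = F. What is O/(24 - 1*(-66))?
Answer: 1/45 ≈ 0.022222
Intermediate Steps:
R(F) = -12 + 4*F
O = 2 (O = 3*2 + (-12 + 4*2) = 6 + (-12 + 8) = 6 - 4 = 2)
O/(24 - 1*(-66)) = 2/(24 - 1*(-66)) = 2/(24 + 66) = 2/90 = 2*(1/90) = 1/45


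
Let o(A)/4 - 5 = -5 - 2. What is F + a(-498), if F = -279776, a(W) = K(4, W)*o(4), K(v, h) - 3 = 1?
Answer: -279808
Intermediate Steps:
K(v, h) = 4 (K(v, h) = 3 + 1 = 4)
o(A) = -8 (o(A) = 20 + 4*(-5 - 2) = 20 + 4*(-7) = 20 - 28 = -8)
a(W) = -32 (a(W) = 4*(-8) = -32)
F + a(-498) = -279776 - 32 = -279808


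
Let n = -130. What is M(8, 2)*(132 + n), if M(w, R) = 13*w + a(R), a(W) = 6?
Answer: 220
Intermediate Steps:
M(w, R) = 6 + 13*w (M(w, R) = 13*w + 6 = 6 + 13*w)
M(8, 2)*(132 + n) = (6 + 13*8)*(132 - 130) = (6 + 104)*2 = 110*2 = 220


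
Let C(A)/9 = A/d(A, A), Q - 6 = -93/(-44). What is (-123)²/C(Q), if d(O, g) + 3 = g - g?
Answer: -73964/119 ≈ -621.55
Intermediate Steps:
Q = 357/44 (Q = 6 - 93/(-44) = 6 - 93*(-1/44) = 6 + 93/44 = 357/44 ≈ 8.1136)
d(O, g) = -3 (d(O, g) = -3 + (g - g) = -3 + 0 = -3)
C(A) = -3*A (C(A) = 9*(A/(-3)) = 9*(A*(-⅓)) = 9*(-A/3) = -3*A)
(-123)²/C(Q) = (-123)²/((-3*357/44)) = 15129/(-1071/44) = 15129*(-44/1071) = -73964/119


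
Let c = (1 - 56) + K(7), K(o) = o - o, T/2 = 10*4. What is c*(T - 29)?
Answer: -2805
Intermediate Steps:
T = 80 (T = 2*(10*4) = 2*40 = 80)
K(o) = 0
c = -55 (c = (1 - 56) + 0 = -55 + 0 = -55)
c*(T - 29) = -55*(80 - 29) = -55*51 = -2805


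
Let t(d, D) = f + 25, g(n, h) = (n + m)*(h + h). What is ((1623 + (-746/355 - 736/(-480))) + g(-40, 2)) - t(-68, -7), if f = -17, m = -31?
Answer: 283382/213 ≈ 1330.4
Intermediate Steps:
g(n, h) = 2*h*(-31 + n) (g(n, h) = (n - 31)*(h + h) = (-31 + n)*(2*h) = 2*h*(-31 + n))
t(d, D) = 8 (t(d, D) = -17 + 25 = 8)
((1623 + (-746/355 - 736/(-480))) + g(-40, 2)) - t(-68, -7) = ((1623 + (-746/355 - 736/(-480))) + 2*2*(-31 - 40)) - 1*8 = ((1623 + (-746*1/355 - 736*(-1/480))) + 2*2*(-71)) - 8 = ((1623 + (-746/355 + 23/15)) - 284) - 8 = ((1623 - 121/213) - 284) - 8 = (345578/213 - 284) - 8 = 285086/213 - 8 = 283382/213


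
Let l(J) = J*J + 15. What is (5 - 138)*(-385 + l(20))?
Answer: -3990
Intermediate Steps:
l(J) = 15 + J² (l(J) = J² + 15 = 15 + J²)
(5 - 138)*(-385 + l(20)) = (5 - 138)*(-385 + (15 + 20²)) = -133*(-385 + (15 + 400)) = -133*(-385 + 415) = -133*30 = -3990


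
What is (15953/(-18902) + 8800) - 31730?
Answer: -433438813/18902 ≈ -22931.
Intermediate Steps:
(15953/(-18902) + 8800) - 31730 = (15953*(-1/18902) + 8800) - 31730 = (-15953/18902 + 8800) - 31730 = 166321647/18902 - 31730 = -433438813/18902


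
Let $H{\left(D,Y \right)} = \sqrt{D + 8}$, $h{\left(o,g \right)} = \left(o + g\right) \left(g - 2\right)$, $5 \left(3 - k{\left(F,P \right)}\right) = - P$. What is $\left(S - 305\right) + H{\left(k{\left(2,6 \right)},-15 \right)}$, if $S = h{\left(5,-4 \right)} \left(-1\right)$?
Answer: $-299 + \frac{\sqrt{305}}{5} \approx -295.51$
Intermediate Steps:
$k{\left(F,P \right)} = 3 + \frac{P}{5}$ ($k{\left(F,P \right)} = 3 - \frac{\left(-1\right) P}{5} = 3 + \frac{P}{5}$)
$h{\left(o,g \right)} = \left(-2 + g\right) \left(g + o\right)$ ($h{\left(o,g \right)} = \left(g + o\right) \left(-2 + g\right) = \left(-2 + g\right) \left(g + o\right)$)
$H{\left(D,Y \right)} = \sqrt{8 + D}$
$S = 6$ ($S = \left(\left(-4\right)^{2} - -8 - 10 - 20\right) \left(-1\right) = \left(16 + 8 - 10 - 20\right) \left(-1\right) = \left(-6\right) \left(-1\right) = 6$)
$\left(S - 305\right) + H{\left(k{\left(2,6 \right)},-15 \right)} = \left(6 - 305\right) + \sqrt{8 + \left(3 + \frac{1}{5} \cdot 6\right)} = -299 + \sqrt{8 + \left(3 + \frac{6}{5}\right)} = -299 + \sqrt{8 + \frac{21}{5}} = -299 + \sqrt{\frac{61}{5}} = -299 + \frac{\sqrt{305}}{5}$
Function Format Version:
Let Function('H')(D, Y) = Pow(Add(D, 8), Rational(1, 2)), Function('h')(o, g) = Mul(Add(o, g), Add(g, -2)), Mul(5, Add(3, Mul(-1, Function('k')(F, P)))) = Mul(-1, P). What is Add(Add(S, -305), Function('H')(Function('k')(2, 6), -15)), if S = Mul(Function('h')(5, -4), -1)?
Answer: Add(-299, Mul(Rational(1, 5), Pow(305, Rational(1, 2)))) ≈ -295.51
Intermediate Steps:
Function('k')(F, P) = Add(3, Mul(Rational(1, 5), P)) (Function('k')(F, P) = Add(3, Mul(Rational(-1, 5), Mul(-1, P))) = Add(3, Mul(Rational(1, 5), P)))
Function('h')(o, g) = Mul(Add(-2, g), Add(g, o)) (Function('h')(o, g) = Mul(Add(g, o), Add(-2, g)) = Mul(Add(-2, g), Add(g, o)))
Function('H')(D, Y) = Pow(Add(8, D), Rational(1, 2))
S = 6 (S = Mul(Add(Pow(-4, 2), Mul(-2, -4), Mul(-2, 5), Mul(-4, 5)), -1) = Mul(Add(16, 8, -10, -20), -1) = Mul(-6, -1) = 6)
Add(Add(S, -305), Function('H')(Function('k')(2, 6), -15)) = Add(Add(6, -305), Pow(Add(8, Add(3, Mul(Rational(1, 5), 6))), Rational(1, 2))) = Add(-299, Pow(Add(8, Add(3, Rational(6, 5))), Rational(1, 2))) = Add(-299, Pow(Add(8, Rational(21, 5)), Rational(1, 2))) = Add(-299, Pow(Rational(61, 5), Rational(1, 2))) = Add(-299, Mul(Rational(1, 5), Pow(305, Rational(1, 2))))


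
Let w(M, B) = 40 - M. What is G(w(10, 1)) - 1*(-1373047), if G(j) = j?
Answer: 1373077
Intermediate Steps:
G(w(10, 1)) - 1*(-1373047) = (40 - 1*10) - 1*(-1373047) = (40 - 10) + 1373047 = 30 + 1373047 = 1373077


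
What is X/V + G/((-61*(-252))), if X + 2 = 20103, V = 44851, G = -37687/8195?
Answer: 2530503827903/5650039242540 ≈ 0.44787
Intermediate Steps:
G = -37687/8195 (G = -37687*1/8195 = -37687/8195 ≈ -4.5988)
X = 20101 (X = -2 + 20103 = 20101)
X/V + G/((-61*(-252))) = 20101/44851 - 37687/(8195*((-61*(-252)))) = 20101*(1/44851) - 37687/8195/15372 = 20101/44851 - 37687/8195*1/15372 = 20101/44851 - 37687/125973540 = 2530503827903/5650039242540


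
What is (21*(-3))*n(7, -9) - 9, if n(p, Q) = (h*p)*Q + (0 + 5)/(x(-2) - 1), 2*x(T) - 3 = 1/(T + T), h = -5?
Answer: -20694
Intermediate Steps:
x(T) = 3/2 + 1/(4*T) (x(T) = 3/2 + 1/(2*(T + T)) = 3/2 + 1/(2*((2*T))) = 3/2 + (1/(2*T))/2 = 3/2 + 1/(4*T))
n(p, Q) = 40/3 - 5*Q*p (n(p, Q) = (-5*p)*Q + (0 + 5)/((¼)*(1 + 6*(-2))/(-2) - 1) = -5*Q*p + 5/((¼)*(-½)*(1 - 12) - 1) = -5*Q*p + 5/((¼)*(-½)*(-11) - 1) = -5*Q*p + 5/(11/8 - 1) = -5*Q*p + 5/(3/8) = -5*Q*p + 5*(8/3) = -5*Q*p + 40/3 = 40/3 - 5*Q*p)
(21*(-3))*n(7, -9) - 9 = (21*(-3))*(40/3 - 5*(-9)*7) - 9 = -63*(40/3 + 315) - 9 = -63*985/3 - 9 = -20685 - 9 = -20694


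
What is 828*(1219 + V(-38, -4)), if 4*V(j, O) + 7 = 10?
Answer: 1009953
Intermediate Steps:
V(j, O) = ¾ (V(j, O) = -7/4 + (¼)*10 = -7/4 + 5/2 = ¾)
828*(1219 + V(-38, -4)) = 828*(1219 + ¾) = 828*(4879/4) = 1009953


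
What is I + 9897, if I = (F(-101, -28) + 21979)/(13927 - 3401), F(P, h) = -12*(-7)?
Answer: 104197885/10526 ≈ 9899.1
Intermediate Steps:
F(P, h) = 84
I = 22063/10526 (I = (84 + 21979)/(13927 - 3401) = 22063/10526 ≈ 2.0960)
I + 9897 = 22063/10526 + 9897 = 104197885/10526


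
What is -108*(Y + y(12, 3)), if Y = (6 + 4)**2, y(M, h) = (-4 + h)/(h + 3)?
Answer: -10782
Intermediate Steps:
y(M, h) = (-4 + h)/(3 + h)
Y = 100 (Y = 10**2 = 100)
-108*(Y + y(12, 3)) = -108*(100 + (-4 + 3)/(3 + 3)) = -108*(100 - 1/6) = -108*599/6 = -10782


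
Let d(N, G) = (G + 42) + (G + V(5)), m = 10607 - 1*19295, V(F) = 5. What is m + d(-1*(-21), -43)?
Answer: -8727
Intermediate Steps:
m = -8688 (m = 10607 - 19295 = -8688)
d(N, G) = 47 + 2*G (d(N, G) = (G + 42) + (G + 5) = (42 + G) + (5 + G) = 47 + 2*G)
m + d(-1*(-21), -43) = -8688 + (47 + 2*(-43)) = -8688 + (47 - 86) = -8688 - 39 = -8727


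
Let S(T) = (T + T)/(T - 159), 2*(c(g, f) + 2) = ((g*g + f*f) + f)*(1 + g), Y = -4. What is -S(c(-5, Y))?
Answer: -152/235 ≈ -0.64681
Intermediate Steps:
c(g, f) = -2 + (1 + g)*(f + f² + g²)/2 (c(g, f) = -2 + (((g*g + f*f) + f)*(1 + g))/2 = -2 + (((g² + f²) + f)*(1 + g))/2 = -2 + (((f² + g²) + f)*(1 + g))/2 = -2 + ((f + f² + g²)*(1 + g))/2 = -2 + ((1 + g)*(f + f² + g²))/2 = -2 + (1 + g)*(f + f² + g²)/2)
S(T) = 2*T/(-159 + T) (S(T) = (2*T)/(-159 + T) = 2*T/(-159 + T))
-S(c(-5, Y)) = -2*(-2 + (½)*(-4) + (½)*(-4)² + (½)*(-5)² + (½)*(-5)³ + (½)*(-4)*(-5) + (½)*(-5)*(-4)²)/(-159 + (-2 + (½)*(-4) + (½)*(-4)² + (½)*(-5)² + (½)*(-5)³ + (½)*(-4)*(-5) + (½)*(-5)*(-4)²)) = -2*(-2 - 2 + (½)*16 + (½)*25 + (½)*(-125) + 10 + (½)*(-5)*16)/(-159 + (-2 - 2 + (½)*16 + (½)*25 + (½)*(-125) + 10 + (½)*(-5)*16)) = -2*(-2 - 2 + 8 + 25/2 - 125/2 + 10 - 40)/(-159 + (-2 - 2 + 8 + 25/2 - 125/2 + 10 - 40)) = -2*(-76)/(-159 - 76) = -2*(-76)/(-235) = -2*(-76)*(-1)/235 = -1*152/235 = -152/235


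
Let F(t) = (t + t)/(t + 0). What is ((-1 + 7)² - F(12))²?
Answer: 1156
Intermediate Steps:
F(t) = 2 (F(t) = (2*t)/t = 2)
((-1 + 7)² - F(12))² = ((-1 + 7)² - 1*2)² = (6² - 2)² = (36 - 2)² = 34² = 1156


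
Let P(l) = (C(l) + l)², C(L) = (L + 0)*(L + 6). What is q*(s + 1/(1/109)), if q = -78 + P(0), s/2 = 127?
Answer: -28314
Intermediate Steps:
C(L) = L*(6 + L)
s = 254 (s = 2*127 = 254)
P(l) = (l + l*(6 + l))² (P(l) = (l*(6 + l) + l)² = (l + l*(6 + l))²)
q = -78 (q = -78 + 0²*(7 + 0)² = -78 + 0*7² = -78 + 0*49 = -78 + 0 = -78)
q*(s + 1/(1/109)) = -78*(254 + 1/(1/109)) = -78*(254 + 109) = -78*363 = -28314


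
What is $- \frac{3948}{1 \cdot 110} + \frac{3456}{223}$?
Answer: $- \frac{250122}{12265} \approx -20.393$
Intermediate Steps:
$- \frac{3948}{1 \cdot 110} + \frac{3456}{223} = - \frac{3948}{110} + 3456 \cdot \frac{1}{223} = \left(-3948\right) \frac{1}{110} + \frac{3456}{223} = - \frac{1974}{55} + \frac{3456}{223} = - \frac{250122}{12265}$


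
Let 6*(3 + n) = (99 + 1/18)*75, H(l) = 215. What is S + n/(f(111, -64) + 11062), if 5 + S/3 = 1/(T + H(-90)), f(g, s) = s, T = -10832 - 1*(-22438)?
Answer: -69677141129/4680264888 ≈ -14.887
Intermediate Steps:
T = 11606 (T = -10832 + 22438 = 11606)
n = 44467/36 (n = -3 + ((99 + 1/18)*75)/6 = -3 + ((1783/18)*75)/6 = -3 + (⅙)*(44575/6) = -3 + 44575/36 = 44467/36 ≈ 1235.2)
S = -177312/11821 (S = -15 + 3/(11606 + 215) = -15 + 3/11821 = -177312/11821 ≈ -15.000)
S + n/(f(111, -64) + 11062) = -177312/11821 + 44467/(36*(-64 + 11062)) = -177312/11821 + (44467/36)/10998 = -177312/11821 + (44467/36)*(1/10998) = -177312/11821 + 44467/395928 = -69677141129/4680264888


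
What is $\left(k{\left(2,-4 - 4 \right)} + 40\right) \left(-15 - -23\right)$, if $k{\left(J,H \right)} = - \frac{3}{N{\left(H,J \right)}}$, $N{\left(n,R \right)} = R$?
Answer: $308$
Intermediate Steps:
$k{\left(J,H \right)} = - \frac{3}{J}$
$\left(k{\left(2,-4 - 4 \right)} + 40\right) \left(-15 - -23\right) = \left(- \frac{3}{2} + 40\right) \left(-15 - -23\right) = \left(\left(-3\right) \frac{1}{2} + 40\right) \left(-15 + 23\right) = \left(- \frac{3}{2} + 40\right) 8 = \frac{77}{2} \cdot 8 = 308$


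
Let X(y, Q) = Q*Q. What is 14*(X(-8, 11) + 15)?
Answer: 1904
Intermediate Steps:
X(y, Q) = Q²
14*(X(-8, 11) + 15) = 14*(11² + 15) = 14*(121 + 15) = 14*136 = 1904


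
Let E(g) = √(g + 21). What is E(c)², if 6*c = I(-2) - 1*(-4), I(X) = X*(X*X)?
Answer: 61/3 ≈ 20.333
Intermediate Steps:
I(X) = X³ (I(X) = X*X² = X³)
c = -⅔ (c = ((-2)³ - 1*(-4))/6 = (-8 + 4)/6 = (⅙)*(-4) = -⅔ ≈ -0.66667)
E(g) = √(21 + g)
E(c)² = (√(21 - ⅔))² = (√(61/3))² = (√183/3)² = 61/3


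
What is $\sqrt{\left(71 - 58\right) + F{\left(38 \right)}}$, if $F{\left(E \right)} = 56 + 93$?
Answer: $9 \sqrt{2} \approx 12.728$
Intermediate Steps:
$F{\left(E \right)} = 149$
$\sqrt{\left(71 - 58\right) + F{\left(38 \right)}} = \sqrt{\left(71 - 58\right) + 149} = \sqrt{13 + 149} = \sqrt{162} = 9 \sqrt{2}$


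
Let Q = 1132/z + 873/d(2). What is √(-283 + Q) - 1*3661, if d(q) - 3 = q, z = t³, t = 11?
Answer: -3661 + I*√39365810/605 ≈ -3661.0 + 10.371*I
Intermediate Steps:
z = 1331 (z = 11³ = 1331)
d(q) = 3 + q
Q = 1167623/6655 (Q = 1132/1331 + 873/(3 + 2) = 1132*(1/1331) + 873/5 = 1132/1331 + 873*(⅕) = 1132/1331 + 873/5 = 1167623/6655 ≈ 175.45)
√(-283 + Q) - 1*3661 = √(-283 + 1167623/6655) - 1*3661 = √(-715742/6655) - 3661 = I*√39365810/605 - 3661 = -3661 + I*√39365810/605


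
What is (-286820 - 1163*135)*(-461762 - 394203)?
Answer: 379898666125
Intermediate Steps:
(-286820 - 1163*135)*(-461762 - 394203) = (-286820 - 157005)*(-855965) = -443825*(-855965) = 379898666125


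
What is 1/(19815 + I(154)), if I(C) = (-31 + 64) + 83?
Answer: 1/19931 ≈ 5.0173e-5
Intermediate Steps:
I(C) = 116 (I(C) = 33 + 83 = 116)
1/(19815 + I(154)) = 1/(19815 + 116) = 1/19931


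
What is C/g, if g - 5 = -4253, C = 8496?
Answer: -2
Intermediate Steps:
g = -4248 (g = 5 - 4253 = -4248)
C/g = 8496/(-4248) = 8496*(-1/4248) = -2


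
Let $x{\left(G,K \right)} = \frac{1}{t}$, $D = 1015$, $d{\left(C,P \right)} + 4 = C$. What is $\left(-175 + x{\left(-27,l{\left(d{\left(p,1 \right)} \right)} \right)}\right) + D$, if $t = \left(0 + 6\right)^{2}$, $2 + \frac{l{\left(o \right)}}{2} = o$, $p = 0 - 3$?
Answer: $\frac{30241}{36} \approx 840.03$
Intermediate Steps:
$p = -3$ ($p = 0 - 3 = -3$)
$d{\left(C,P \right)} = -4 + C$
$l{\left(o \right)} = -4 + 2 o$
$t = 36$ ($t = 6^{2} = 36$)
$x{\left(G,K \right)} = \frac{1}{36}$
$\left(-175 + x{\left(-27,l{\left(d{\left(p,1 \right)} \right)} \right)}\right) + D = \left(-175 + \frac{1}{36}\right) + 1015 = - \frac{6299}{36} + 1015 = \frac{30241}{36}$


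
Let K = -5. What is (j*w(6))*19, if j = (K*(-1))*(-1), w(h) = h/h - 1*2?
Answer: 95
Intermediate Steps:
w(h) = -1 (w(h) = 1 - 2 = -1)
j = -5 (j = -5*(-1)*(-1) = 5*(-1) = -5)
(j*w(6))*19 = -5*(-1)*19 = 5*19 = 95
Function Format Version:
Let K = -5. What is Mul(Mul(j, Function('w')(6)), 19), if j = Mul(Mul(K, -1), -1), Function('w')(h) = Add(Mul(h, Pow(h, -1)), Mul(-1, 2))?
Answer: 95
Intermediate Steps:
Function('w')(h) = -1 (Function('w')(h) = Add(1, -2) = -1)
j = -5 (j = Mul(Mul(-5, -1), -1) = Mul(5, -1) = -5)
Mul(Mul(j, Function('w')(6)), 19) = Mul(Mul(-5, -1), 19) = Mul(5, 19) = 95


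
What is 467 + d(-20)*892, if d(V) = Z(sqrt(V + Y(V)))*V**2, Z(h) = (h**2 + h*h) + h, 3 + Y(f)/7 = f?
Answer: -129161133 + 356800*I*sqrt(181) ≈ -1.2916e+8 + 4.8003e+6*I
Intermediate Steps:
Y(f) = -21 + 7*f
Z(h) = h + 2*h**2 (Z(h) = (h**2 + h**2) + h = 2*h**2 + h = h + 2*h**2)
d(V) = V**2*sqrt(-21 + 8*V)*(1 + 2*sqrt(-21 + 8*V)) (d(V) = (sqrt(V + (-21 + 7*V))*(1 + 2*sqrt(V + (-21 + 7*V))))*V**2 = (sqrt(-21 + 8*V)*(1 + 2*sqrt(-21 + 8*V)))*V**2 = V**2*sqrt(-21 + 8*V)*(1 + 2*sqrt(-21 + 8*V)))
467 + d(-20)*892 = 467 + ((-20)**2*(-42 + sqrt(-21 + 8*(-20)) + 16*(-20)))*892 = 467 + (400*(-42 + sqrt(-21 - 160) - 320))*892 = 467 + (400*(-42 + sqrt(-181) - 320))*892 = 467 + (400*(-42 + I*sqrt(181) - 320))*892 = 467 + (400*(-362 + I*sqrt(181)))*892 = 467 + (-144800 + 400*I*sqrt(181))*892 = 467 + (-129161600 + 356800*I*sqrt(181)) = -129161133 + 356800*I*sqrt(181)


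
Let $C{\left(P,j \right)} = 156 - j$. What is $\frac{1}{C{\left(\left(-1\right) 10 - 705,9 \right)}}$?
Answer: $\frac{1}{147} \approx 0.0068027$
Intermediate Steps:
$\frac{1}{C{\left(\left(-1\right) 10 - 705,9 \right)}} = \frac{1}{156 - 9} = \frac{1}{147}$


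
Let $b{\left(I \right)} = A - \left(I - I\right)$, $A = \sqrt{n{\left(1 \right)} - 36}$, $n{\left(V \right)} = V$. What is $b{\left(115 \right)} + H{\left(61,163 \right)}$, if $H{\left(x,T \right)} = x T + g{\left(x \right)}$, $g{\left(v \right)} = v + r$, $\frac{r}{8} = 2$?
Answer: $10020 + i \sqrt{35} \approx 10020.0 + 5.9161 i$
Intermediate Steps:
$r = 16$ ($r = 8 \cdot 2 = 16$)
$g{\left(v \right)} = 16 + v$ ($g{\left(v \right)} = v + 16 = 16 + v$)
$H{\left(x,T \right)} = 16 + x + T x$ ($H{\left(x,T \right)} = x T + \left(16 + x\right) = T x + \left(16 + x\right) = 16 + x + T x$)
$A = i \sqrt{35}$ ($A = \sqrt{1 - 36} = \sqrt{-35} = i \sqrt{35} \approx 5.9161 i$)
$b{\left(I \right)} = i \sqrt{35}$ ($b{\left(I \right)} = i \sqrt{35} - \left(I - I\right) = i \sqrt{35} - 0 = i \sqrt{35} + 0 = i \sqrt{35}$)
$b{\left(115 \right)} + H{\left(61,163 \right)} = i \sqrt{35} + \left(16 + 61 + 163 \cdot 61\right) = i \sqrt{35} + \left(16 + 61 + 9943\right) = i \sqrt{35} + 10020 = 10020 + i \sqrt{35}$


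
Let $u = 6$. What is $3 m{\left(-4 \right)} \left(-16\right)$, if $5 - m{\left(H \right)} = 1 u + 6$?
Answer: $336$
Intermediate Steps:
$m{\left(H \right)} = -7$ ($m{\left(H \right)} = 5 - \left(1 \cdot 6 + 6\right) = 5 - \left(6 + 6\right) = 5 - 12 = -7$)
$3 m{\left(-4 \right)} \left(-16\right) = 3 \left(-7\right) \left(-16\right) = \left(-21\right) \left(-16\right) = 336$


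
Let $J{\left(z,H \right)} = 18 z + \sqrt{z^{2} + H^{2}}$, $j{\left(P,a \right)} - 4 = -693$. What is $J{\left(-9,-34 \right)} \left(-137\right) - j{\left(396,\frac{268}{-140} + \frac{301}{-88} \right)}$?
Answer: $22883 - 137 \sqrt{1237} \approx 18065.0$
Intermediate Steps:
$j{\left(P,a \right)} = -689$ ($j{\left(P,a \right)} = 4 - 693 = -689$)
$J{\left(z,H \right)} = \sqrt{H^{2} + z^{2}} + 18 z$ ($J{\left(z,H \right)} = 18 z + \sqrt{H^{2} + z^{2}} = \sqrt{H^{2} + z^{2}} + 18 z$)
$J{\left(-9,-34 \right)} \left(-137\right) - j{\left(396,\frac{268}{-140} + \frac{301}{-88} \right)} = \left(\sqrt{\left(-34\right)^{2} + \left(-9\right)^{2}} + 18 \left(-9\right)\right) \left(-137\right) - -689 = \left(\sqrt{1156 + 81} - 162\right) \left(-137\right) + 689 = \left(\sqrt{1237} - 162\right) \left(-137\right) + 689 = \left(-162 + \sqrt{1237}\right) \left(-137\right) + 689 = \left(22194 - 137 \sqrt{1237}\right) + 689 = 22883 - 137 \sqrt{1237}$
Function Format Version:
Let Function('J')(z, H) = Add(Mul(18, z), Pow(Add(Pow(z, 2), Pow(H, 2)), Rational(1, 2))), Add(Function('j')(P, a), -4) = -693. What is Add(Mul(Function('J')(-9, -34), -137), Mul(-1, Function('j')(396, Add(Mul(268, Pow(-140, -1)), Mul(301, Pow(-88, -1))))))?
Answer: Add(22883, Mul(-137, Pow(1237, Rational(1, 2)))) ≈ 18065.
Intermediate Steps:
Function('j')(P, a) = -689 (Function('j')(P, a) = Add(4, -693) = -689)
Function('J')(z, H) = Add(Pow(Add(Pow(H, 2), Pow(z, 2)), Rational(1, 2)), Mul(18, z)) (Function('J')(z, H) = Add(Mul(18, z), Pow(Add(Pow(H, 2), Pow(z, 2)), Rational(1, 2))) = Add(Pow(Add(Pow(H, 2), Pow(z, 2)), Rational(1, 2)), Mul(18, z)))
Add(Mul(Function('J')(-9, -34), -137), Mul(-1, Function('j')(396, Add(Mul(268, Pow(-140, -1)), Mul(301, Pow(-88, -1)))))) = Add(Mul(Add(Pow(Add(Pow(-34, 2), Pow(-9, 2)), Rational(1, 2)), Mul(18, -9)), -137), Mul(-1, -689)) = Add(Mul(Add(Pow(Add(1156, 81), Rational(1, 2)), -162), -137), 689) = Add(Mul(Add(Pow(1237, Rational(1, 2)), -162), -137), 689) = Add(Mul(Add(-162, Pow(1237, Rational(1, 2))), -137), 689) = Add(Add(22194, Mul(-137, Pow(1237, Rational(1, 2)))), 689) = Add(22883, Mul(-137, Pow(1237, Rational(1, 2))))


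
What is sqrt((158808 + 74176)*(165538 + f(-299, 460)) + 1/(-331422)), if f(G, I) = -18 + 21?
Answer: 17*sqrt(14658735088096401666)/331422 ≈ 1.9639e+5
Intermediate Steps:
f(G, I) = 3
sqrt((158808 + 74176)*(165538 + f(-299, 460)) + 1/(-331422)) = sqrt((158808 + 74176)*(165538 + 3) + 1/(-331422)) = sqrt(232984*165541 - 1/331422) = sqrt(38568404344 - 1/331422) = sqrt(12782417704497167/331422) = 17*sqrt(14658735088096401666)/331422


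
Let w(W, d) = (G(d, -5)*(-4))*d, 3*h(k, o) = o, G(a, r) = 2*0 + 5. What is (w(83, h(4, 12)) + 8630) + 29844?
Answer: 38394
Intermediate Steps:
G(a, r) = 5 (G(a, r) = 0 + 5 = 5)
h(k, o) = o/3
w(W, d) = -20*d (w(W, d) = (5*(-4))*d = -20*d)
(w(83, h(4, 12)) + 8630) + 29844 = (-20*12/3 + 8630) + 29844 = (-20*4 + 8630) + 29844 = (-80 + 8630) + 29844 = 8550 + 29844 = 38394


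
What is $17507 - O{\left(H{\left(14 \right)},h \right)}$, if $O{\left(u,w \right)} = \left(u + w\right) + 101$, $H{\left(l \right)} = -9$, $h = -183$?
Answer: $17598$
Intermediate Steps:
$O{\left(u,w \right)} = 101 + u + w$
$17507 - O{\left(H{\left(14 \right)},h \right)} = 17507 - \left(101 - 9 - 183\right) = 17507 - -91 = 17507 + 91 = 17598$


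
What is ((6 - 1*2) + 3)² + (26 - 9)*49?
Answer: 882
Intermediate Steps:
((6 - 1*2) + 3)² + (26 - 9)*49 = ((6 - 2) + 3)² + 17*49 = (4 + 3)² + 833 = 7² + 833 = 49 + 833 = 882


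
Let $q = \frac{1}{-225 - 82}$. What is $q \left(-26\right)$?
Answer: $\frac{26}{307} \approx 0.084691$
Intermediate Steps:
$q = - \frac{1}{307}$ ($q = \frac{1}{-307} = - \frac{1}{307} \approx -0.0032573$)
$q \left(-26\right) = \left(- \frac{1}{307}\right) \left(-26\right) = \frac{26}{307}$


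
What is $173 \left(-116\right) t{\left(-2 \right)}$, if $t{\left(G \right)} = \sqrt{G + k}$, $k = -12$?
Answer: $- 20068 i \sqrt{14} \approx - 75088.0 i$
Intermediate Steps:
$t{\left(G \right)} = \sqrt{-12 + G}$ ($t{\left(G \right)} = \sqrt{G - 12} = \sqrt{-12 + G}$)
$173 \left(-116\right) t{\left(-2 \right)} = 173 \left(-116\right) \sqrt{-12 - 2} = - 20068 \sqrt{-14} = - 20068 i \sqrt{14}$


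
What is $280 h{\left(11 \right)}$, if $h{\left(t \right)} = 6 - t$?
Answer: $-1400$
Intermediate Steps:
$280 h{\left(11 \right)} = 280 \left(6 - 11\right) = 280 \left(-5\right) = -1400$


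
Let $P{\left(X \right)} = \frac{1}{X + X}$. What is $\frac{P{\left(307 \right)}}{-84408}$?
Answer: $- \frac{1}{51826512} \approx -1.9295 \cdot 10^{-8}$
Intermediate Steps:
$P{\left(X \right)} = \frac{1}{2 X}$
$\frac{P{\left(307 \right)}}{-84408} = \frac{\frac{1}{2} \cdot \frac{1}{307}}{-84408} = \frac{1}{2} \cdot \frac{1}{307} \left(- \frac{1}{84408}\right) = \frac{1}{614} \left(- \frac{1}{84408}\right) = - \frac{1}{51826512}$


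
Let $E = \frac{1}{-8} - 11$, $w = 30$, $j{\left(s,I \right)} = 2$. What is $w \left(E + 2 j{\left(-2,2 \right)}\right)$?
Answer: $- \frac{855}{4} \approx -213.75$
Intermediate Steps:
$E = - \frac{89}{8}$ ($E = - \frac{1}{8} - 11 = - \frac{89}{8} \approx -11.125$)
$w \left(E + 2 j{\left(-2,2 \right)}\right) = 30 \left(- \frac{89}{8} + 2 \cdot 2\right) = 30 \left(- \frac{89}{8} + 4\right) = 30 \left(- \frac{57}{8}\right) = - \frac{855}{4}$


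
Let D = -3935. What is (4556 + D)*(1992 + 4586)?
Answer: 4084938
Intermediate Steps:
(4556 + D)*(1992 + 4586) = (4556 - 3935)*(1992 + 4586) = 621*6578 = 4084938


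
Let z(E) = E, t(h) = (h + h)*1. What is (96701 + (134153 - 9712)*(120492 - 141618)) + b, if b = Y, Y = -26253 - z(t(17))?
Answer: -2628870152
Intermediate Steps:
t(h) = 2*h (t(h) = (2*h)*1 = 2*h)
Y = -26287 (Y = -26253 - 2*17 = -26253 - 1*34 = -26253 - 34 = -26287)
b = -26287
(96701 + (134153 - 9712)*(120492 - 141618)) + b = (96701 + (134153 - 9712)*(120492 - 141618)) - 26287 = (96701 + 124441*(-21126)) - 26287 = (96701 - 2628940566) - 26287 = -2628843865 - 26287 = -2628870152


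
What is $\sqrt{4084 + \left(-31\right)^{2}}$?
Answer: $\sqrt{5045} \approx 71.028$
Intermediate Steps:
$\sqrt{4084 + \left(-31\right)^{2}} = \sqrt{4084 + 961} = \sqrt{5045}$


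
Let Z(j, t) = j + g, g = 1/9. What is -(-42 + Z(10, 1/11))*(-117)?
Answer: -3731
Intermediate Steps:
g = ⅑ ≈ 0.11111
Z(j, t) = ⅑ + j (Z(j, t) = j + ⅑ = ⅑ + j)
-(-42 + Z(10, 1/11))*(-117) = -(-42 + (⅑ + 10))*(-117) = -(-42 + 91/9)*(-117) = -(-287)*(-117)/9 = -1*3731 = -3731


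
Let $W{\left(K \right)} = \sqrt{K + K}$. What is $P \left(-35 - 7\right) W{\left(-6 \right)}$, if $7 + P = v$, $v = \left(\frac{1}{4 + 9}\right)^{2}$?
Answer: $\frac{99288 i \sqrt{3}}{169} \approx 1017.6 i$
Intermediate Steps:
$W{\left(K \right)} = \sqrt{2} \sqrt{K}$ ($W{\left(K \right)} = \sqrt{2 K} = \sqrt{2} \sqrt{K}$)
$v = \frac{1}{169}$ ($v = \left(\frac{1}{13}\right)^{2} = \frac{1}{169} \approx 0.0059172$)
$P = - \frac{1182}{169}$ ($P = -7 + \frac{1}{169} = - \frac{1182}{169} \approx -6.9941$)
$P \left(-35 - 7\right) W{\left(-6 \right)} = - \frac{1182 \left(-35 - 7\right)}{169} \sqrt{2} \sqrt{-6} = \left(- \frac{1182}{169}\right) \left(-42\right) \sqrt{2} i \sqrt{6} = \frac{49644 \cdot 2 i \sqrt{3}}{169} = \frac{99288 i \sqrt{3}}{169}$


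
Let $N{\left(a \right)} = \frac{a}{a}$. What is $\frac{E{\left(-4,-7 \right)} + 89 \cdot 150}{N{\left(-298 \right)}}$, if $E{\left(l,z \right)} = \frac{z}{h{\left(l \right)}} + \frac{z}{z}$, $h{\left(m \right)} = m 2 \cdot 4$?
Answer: $\frac{427239}{32} \approx 13351.0$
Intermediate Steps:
$h{\left(m \right)} = 8 m$ ($h{\left(m \right)} = 2 m 4 = 8 m$)
$E{\left(l,z \right)} = 1 + \frac{z}{8 l}$ ($E{\left(l,z \right)} = \frac{z}{8 l} + \frac{z}{z} = z \frac{1}{8 l} + 1 = \frac{z}{8 l} + 1 = 1 + \frac{z}{8 l}$)
$N{\left(a \right)} = 1$
$\frac{E{\left(-4,-7 \right)} + 89 \cdot 150}{N{\left(-298 \right)}} = \frac{\frac{-4 + \frac{1}{8} \left(-7\right)}{-4} + 89 \cdot 150}{1} = \left(- \frac{-4 - \frac{7}{8}}{4} + 13350\right) 1 = \left(\left(- \frac{1}{4}\right) \left(- \frac{39}{8}\right) + 13350\right) 1 = \left(\frac{39}{32} + 13350\right) 1 = \frac{427239}{32} \cdot 1 = \frac{427239}{32}$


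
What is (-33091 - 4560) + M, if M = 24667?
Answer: -12984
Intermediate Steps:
(-33091 - 4560) + M = (-33091 - 4560) + 24667 = -37651 + 24667 = -12984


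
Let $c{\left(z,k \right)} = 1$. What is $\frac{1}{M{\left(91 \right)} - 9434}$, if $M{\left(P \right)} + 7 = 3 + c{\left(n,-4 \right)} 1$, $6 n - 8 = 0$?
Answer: $- \frac{1}{9437} \approx -0.00010597$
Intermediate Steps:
$n = \frac{4}{3}$ ($n = \frac{4}{3} + \frac{1}{6} \cdot 0 = \frac{4}{3} + 0 = \frac{4}{3} \approx 1.3333$)
$M{\left(P \right)} = -3$ ($M{\left(P \right)} = -7 + \left(3 + 1 \cdot 1\right) = -7 + \left(3 + 1\right) = -7 + 4 = -3$)
$\frac{1}{M{\left(91 \right)} - 9434} = \frac{1}{-3 - 9434} = \frac{1}{-9437} = - \frac{1}{9437}$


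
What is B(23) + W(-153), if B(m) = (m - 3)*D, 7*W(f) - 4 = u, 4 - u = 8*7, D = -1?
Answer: -188/7 ≈ -26.857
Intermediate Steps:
u = -52 (u = 4 - 8*7 = 4 - 1*56 = 4 - 56 = -52)
W(f) = -48/7 (W(f) = 4/7 + (⅐)*(-52) = 4/7 - 52/7 = -48/7)
B(m) = 3 - m (B(m) = (m - 3)*(-1) = (-3 + m)*(-1) = 3 - m)
B(23) + W(-153) = (3 - 1*23) - 48/7 = (3 - 23) - 48/7 = -20 - 48/7 = -188/7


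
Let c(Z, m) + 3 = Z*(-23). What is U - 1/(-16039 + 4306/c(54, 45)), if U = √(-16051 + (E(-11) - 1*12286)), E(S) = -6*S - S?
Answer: 1245/19972861 + 6*I*√785 ≈ 6.2335e-5 + 168.11*I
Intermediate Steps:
c(Z, m) = -3 - 23*Z (c(Z, m) = -3 + Z*(-23) = -3 - 23*Z)
E(S) = -7*S
U = 6*I*√785 (U = √(-16051 + (-7*(-11) - 1*12286)) = √(-16051 + (77 - 12286)) = √(-16051 - 12209) = √(-28260) = 6*I*√785 ≈ 168.11*I)
U - 1/(-16039 + 4306/c(54, 45)) = 6*I*√785 - 1/(-16039 + 4306/(-3 - 23*54)) = 6*I*√785 - 1/(-16039 + 4306/(-3 - 1242)) = 6*I*√785 - 1/(-16039 + 4306/(-1245)) = 6*I*√785 - 1/(-16039 + 4306*(-1/1245)) = 6*I*√785 - 1/(-16039 - 4306/1245) = 6*I*√785 - 1/(-19972861/1245) = 6*I*√785 - 1*(-1245/19972861) = 6*I*√785 + 1245/19972861 = 1245/19972861 + 6*I*√785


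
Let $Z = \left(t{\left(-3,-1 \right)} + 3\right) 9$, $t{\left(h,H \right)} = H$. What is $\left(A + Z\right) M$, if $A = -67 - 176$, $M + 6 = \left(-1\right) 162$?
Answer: $37800$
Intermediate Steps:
$M = -168$ ($M = -6 - 162 = -168$)
$Z = 18$ ($Z = \left(-1 + 3\right) 9 = 2 \cdot 9 = 18$)
$A = -243$ ($A = -67 - 176 = -243$)
$\left(A + Z\right) M = \left(-243 + 18\right) \left(-168\right) = \left(-225\right) \left(-168\right) = 37800$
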